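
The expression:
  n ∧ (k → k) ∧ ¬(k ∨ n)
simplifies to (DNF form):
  False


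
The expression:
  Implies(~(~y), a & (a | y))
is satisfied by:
  {a: True, y: False}
  {y: False, a: False}
  {y: True, a: True}


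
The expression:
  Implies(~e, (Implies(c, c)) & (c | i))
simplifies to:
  c | e | i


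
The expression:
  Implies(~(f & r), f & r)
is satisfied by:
  {r: True, f: True}


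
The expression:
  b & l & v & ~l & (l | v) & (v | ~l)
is never true.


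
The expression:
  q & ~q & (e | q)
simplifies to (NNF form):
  False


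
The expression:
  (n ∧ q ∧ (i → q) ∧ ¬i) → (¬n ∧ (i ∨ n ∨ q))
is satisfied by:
  {i: True, q: False, n: False}
  {q: False, n: False, i: False}
  {i: True, n: True, q: False}
  {n: True, q: False, i: False}
  {i: True, q: True, n: False}
  {q: True, i: False, n: False}
  {i: True, n: True, q: True}


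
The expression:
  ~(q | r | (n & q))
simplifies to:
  ~q & ~r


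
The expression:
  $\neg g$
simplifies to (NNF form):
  $\neg g$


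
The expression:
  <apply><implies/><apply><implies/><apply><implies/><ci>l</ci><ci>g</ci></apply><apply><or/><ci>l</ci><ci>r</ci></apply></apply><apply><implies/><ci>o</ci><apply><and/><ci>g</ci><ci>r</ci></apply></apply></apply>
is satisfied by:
  {g: True, l: False, o: False, r: False}
  {g: False, l: False, o: False, r: False}
  {r: True, g: True, l: False, o: False}
  {r: True, g: False, l: False, o: False}
  {l: True, g: True, r: False, o: False}
  {l: True, r: False, g: False, o: False}
  {r: True, l: True, g: True, o: False}
  {r: True, l: True, g: False, o: False}
  {o: True, g: True, l: False, r: False}
  {o: True, g: False, l: False, r: False}
  {r: True, o: True, g: True, l: False}
  {r: True, o: True, l: True, g: True}


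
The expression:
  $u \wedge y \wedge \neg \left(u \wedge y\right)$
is never true.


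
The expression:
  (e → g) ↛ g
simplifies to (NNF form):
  ¬e ∧ ¬g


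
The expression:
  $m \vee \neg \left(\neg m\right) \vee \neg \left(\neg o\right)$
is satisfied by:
  {o: True, m: True}
  {o: True, m: False}
  {m: True, o: False}


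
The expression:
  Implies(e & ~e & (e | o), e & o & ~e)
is always true.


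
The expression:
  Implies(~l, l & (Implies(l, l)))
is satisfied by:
  {l: True}


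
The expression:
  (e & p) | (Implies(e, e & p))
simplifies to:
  p | ~e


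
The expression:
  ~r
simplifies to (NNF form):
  ~r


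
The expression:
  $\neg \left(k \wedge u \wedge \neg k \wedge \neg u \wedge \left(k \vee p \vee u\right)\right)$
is always true.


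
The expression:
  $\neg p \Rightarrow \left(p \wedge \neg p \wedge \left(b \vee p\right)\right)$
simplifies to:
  $p$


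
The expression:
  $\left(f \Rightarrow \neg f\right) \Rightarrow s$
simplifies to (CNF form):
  $f \vee s$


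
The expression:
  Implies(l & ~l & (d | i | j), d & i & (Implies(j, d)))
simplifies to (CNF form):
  True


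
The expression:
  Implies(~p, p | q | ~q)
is always true.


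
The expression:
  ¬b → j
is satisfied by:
  {b: True, j: True}
  {b: True, j: False}
  {j: True, b: False}


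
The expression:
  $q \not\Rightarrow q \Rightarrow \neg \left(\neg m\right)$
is always true.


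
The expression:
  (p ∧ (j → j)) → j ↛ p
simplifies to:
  ¬p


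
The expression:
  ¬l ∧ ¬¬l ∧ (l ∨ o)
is never true.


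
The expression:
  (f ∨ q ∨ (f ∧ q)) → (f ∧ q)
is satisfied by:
  {f: False, q: False}
  {q: True, f: True}


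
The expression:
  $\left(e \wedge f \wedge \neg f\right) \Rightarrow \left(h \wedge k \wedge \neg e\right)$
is always true.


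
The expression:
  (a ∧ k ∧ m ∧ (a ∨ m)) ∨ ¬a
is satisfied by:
  {m: True, k: True, a: False}
  {m: True, k: False, a: False}
  {k: True, m: False, a: False}
  {m: False, k: False, a: False}
  {a: True, m: True, k: True}


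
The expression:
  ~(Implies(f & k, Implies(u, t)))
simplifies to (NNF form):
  f & k & u & ~t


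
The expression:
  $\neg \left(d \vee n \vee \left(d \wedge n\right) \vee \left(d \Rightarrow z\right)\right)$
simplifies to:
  $\text{False}$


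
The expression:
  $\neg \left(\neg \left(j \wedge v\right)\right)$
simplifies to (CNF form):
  $j \wedge v$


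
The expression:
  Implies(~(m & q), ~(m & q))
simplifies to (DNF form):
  True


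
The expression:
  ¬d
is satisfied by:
  {d: False}


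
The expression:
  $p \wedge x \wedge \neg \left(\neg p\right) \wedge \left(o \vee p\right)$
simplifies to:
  $p \wedge x$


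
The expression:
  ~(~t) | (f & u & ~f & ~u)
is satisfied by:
  {t: True}


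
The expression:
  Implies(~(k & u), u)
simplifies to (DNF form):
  u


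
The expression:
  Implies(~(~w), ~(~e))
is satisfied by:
  {e: True, w: False}
  {w: False, e: False}
  {w: True, e: True}


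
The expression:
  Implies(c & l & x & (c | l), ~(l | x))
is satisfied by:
  {l: False, c: False, x: False}
  {x: True, l: False, c: False}
  {c: True, l: False, x: False}
  {x: True, c: True, l: False}
  {l: True, x: False, c: False}
  {x: True, l: True, c: False}
  {c: True, l: True, x: False}


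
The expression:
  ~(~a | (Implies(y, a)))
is never true.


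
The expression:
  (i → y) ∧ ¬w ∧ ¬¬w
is never true.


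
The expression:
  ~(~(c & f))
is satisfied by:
  {c: True, f: True}


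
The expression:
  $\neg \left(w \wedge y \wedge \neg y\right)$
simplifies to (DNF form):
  $\text{True}$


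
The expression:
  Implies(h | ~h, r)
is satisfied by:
  {r: True}


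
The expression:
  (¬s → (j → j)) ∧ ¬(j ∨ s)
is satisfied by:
  {j: False, s: False}


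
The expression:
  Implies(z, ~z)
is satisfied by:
  {z: False}


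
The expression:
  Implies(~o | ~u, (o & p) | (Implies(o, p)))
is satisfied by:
  {u: True, p: True, o: False}
  {u: True, o: False, p: False}
  {p: True, o: False, u: False}
  {p: False, o: False, u: False}
  {u: True, p: True, o: True}
  {u: True, o: True, p: False}
  {p: True, o: True, u: False}


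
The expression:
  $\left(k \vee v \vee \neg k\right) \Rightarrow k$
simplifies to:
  $k$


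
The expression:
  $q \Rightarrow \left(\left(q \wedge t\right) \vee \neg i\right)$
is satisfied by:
  {t: True, q: False, i: False}
  {q: False, i: False, t: False}
  {i: True, t: True, q: False}
  {i: True, q: False, t: False}
  {t: True, q: True, i: False}
  {q: True, t: False, i: False}
  {i: True, q: True, t: True}


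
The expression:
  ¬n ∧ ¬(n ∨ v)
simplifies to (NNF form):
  ¬n ∧ ¬v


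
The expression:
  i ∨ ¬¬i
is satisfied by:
  {i: True}


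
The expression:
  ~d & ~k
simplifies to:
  ~d & ~k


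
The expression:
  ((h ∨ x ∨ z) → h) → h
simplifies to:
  h ∨ x ∨ z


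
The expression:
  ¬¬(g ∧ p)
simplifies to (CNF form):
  g ∧ p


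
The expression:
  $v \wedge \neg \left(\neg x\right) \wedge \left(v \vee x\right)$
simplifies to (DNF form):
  $v \wedge x$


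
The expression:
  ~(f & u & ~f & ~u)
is always true.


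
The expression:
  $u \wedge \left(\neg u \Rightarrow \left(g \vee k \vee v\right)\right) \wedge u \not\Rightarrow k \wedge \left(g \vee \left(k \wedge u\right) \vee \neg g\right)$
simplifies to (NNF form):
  $u \wedge \neg k$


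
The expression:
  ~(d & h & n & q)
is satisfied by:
  {h: False, q: False, d: False, n: False}
  {n: True, h: False, q: False, d: False}
  {d: True, h: False, q: False, n: False}
  {n: True, d: True, h: False, q: False}
  {q: True, n: False, h: False, d: False}
  {n: True, q: True, h: False, d: False}
  {d: True, q: True, n: False, h: False}
  {n: True, d: True, q: True, h: False}
  {h: True, d: False, q: False, n: False}
  {n: True, h: True, d: False, q: False}
  {d: True, h: True, n: False, q: False}
  {n: True, d: True, h: True, q: False}
  {q: True, h: True, d: False, n: False}
  {n: True, q: True, h: True, d: False}
  {d: True, q: True, h: True, n: False}


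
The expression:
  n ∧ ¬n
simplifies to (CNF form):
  False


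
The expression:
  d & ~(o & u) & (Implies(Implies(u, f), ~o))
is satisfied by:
  {d: True, o: False}


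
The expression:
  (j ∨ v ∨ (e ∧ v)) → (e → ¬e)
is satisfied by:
  {v: False, e: False, j: False}
  {j: True, v: False, e: False}
  {v: True, j: False, e: False}
  {j: True, v: True, e: False}
  {e: True, j: False, v: False}


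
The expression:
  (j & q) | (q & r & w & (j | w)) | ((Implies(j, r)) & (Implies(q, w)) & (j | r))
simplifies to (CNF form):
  (j | r) & (q | r) & (j | r | w) & (q | r | w) & (j | r | ~q) & (j | w | ~q) & (q | r | ~q) & (q | w | ~q)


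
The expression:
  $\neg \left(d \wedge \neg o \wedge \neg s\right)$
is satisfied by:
  {o: True, s: True, d: False}
  {o: True, s: False, d: False}
  {s: True, o: False, d: False}
  {o: False, s: False, d: False}
  {d: True, o: True, s: True}
  {d: True, o: True, s: False}
  {d: True, s: True, o: False}


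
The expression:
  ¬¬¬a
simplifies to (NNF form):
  ¬a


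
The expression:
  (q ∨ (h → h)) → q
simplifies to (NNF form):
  q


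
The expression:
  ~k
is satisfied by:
  {k: False}


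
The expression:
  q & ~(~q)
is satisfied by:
  {q: True}


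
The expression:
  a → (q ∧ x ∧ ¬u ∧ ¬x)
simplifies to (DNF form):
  ¬a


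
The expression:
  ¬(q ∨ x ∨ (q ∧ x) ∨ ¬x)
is never true.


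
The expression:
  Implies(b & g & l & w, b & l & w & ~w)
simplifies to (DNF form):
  ~b | ~g | ~l | ~w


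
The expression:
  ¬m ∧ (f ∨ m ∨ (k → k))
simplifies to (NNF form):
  ¬m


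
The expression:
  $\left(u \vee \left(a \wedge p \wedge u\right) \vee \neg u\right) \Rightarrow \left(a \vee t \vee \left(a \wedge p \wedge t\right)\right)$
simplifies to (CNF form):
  $a \vee t$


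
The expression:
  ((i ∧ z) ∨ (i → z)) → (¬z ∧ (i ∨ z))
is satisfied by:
  {i: True, z: False}


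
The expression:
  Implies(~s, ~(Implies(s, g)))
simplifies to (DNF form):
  s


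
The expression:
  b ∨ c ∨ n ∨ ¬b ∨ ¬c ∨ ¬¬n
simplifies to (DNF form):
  True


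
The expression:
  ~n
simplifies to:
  ~n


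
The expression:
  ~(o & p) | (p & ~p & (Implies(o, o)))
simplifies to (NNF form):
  ~o | ~p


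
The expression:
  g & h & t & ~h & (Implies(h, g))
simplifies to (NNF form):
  False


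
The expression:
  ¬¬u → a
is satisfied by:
  {a: True, u: False}
  {u: False, a: False}
  {u: True, a: True}


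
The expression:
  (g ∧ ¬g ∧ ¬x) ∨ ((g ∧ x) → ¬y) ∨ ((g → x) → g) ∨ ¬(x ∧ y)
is always true.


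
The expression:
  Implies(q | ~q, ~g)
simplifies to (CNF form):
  ~g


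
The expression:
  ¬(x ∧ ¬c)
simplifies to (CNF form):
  c ∨ ¬x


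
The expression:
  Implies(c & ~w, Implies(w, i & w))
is always true.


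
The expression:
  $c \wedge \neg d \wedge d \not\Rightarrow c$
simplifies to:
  $\text{False}$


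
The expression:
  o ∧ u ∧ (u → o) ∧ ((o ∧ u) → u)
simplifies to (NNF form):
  o ∧ u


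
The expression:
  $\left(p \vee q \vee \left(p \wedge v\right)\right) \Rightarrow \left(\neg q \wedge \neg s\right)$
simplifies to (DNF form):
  $\left(\neg p \wedge \neg q\right) \vee \left(\neg q \wedge \neg s\right)$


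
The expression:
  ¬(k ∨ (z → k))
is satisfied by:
  {z: True, k: False}


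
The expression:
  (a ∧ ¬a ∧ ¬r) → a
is always true.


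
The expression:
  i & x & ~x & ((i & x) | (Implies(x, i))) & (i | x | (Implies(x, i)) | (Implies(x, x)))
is never true.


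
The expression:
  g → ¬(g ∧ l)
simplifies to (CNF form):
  ¬g ∨ ¬l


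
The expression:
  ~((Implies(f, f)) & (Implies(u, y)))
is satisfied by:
  {u: True, y: False}


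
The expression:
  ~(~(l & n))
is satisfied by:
  {n: True, l: True}


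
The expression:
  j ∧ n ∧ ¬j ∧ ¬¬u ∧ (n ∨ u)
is never true.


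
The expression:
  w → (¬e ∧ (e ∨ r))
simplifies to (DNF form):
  (r ∧ ¬e) ∨ ¬w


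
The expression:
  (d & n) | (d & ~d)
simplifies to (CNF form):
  d & n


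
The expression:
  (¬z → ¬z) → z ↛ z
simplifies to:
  False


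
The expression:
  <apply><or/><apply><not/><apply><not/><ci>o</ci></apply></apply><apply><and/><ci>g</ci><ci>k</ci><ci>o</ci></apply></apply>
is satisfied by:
  {o: True}


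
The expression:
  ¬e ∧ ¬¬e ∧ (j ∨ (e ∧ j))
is never true.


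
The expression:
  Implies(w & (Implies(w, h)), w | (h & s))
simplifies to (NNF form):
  True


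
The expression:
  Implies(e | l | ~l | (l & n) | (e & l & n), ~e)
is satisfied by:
  {e: False}


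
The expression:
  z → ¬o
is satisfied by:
  {o: False, z: False}
  {z: True, o: False}
  {o: True, z: False}


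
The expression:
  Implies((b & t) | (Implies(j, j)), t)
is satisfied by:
  {t: True}


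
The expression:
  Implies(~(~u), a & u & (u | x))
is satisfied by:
  {a: True, u: False}
  {u: False, a: False}
  {u: True, a: True}


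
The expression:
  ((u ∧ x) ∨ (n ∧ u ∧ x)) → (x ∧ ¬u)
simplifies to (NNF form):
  ¬u ∨ ¬x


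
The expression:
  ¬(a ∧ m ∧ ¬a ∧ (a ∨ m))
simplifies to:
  True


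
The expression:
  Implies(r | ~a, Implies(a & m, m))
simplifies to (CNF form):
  True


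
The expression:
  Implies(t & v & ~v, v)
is always true.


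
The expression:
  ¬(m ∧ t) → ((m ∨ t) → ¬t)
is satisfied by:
  {m: True, t: False}
  {t: False, m: False}
  {t: True, m: True}


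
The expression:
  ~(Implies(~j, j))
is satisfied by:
  {j: False}


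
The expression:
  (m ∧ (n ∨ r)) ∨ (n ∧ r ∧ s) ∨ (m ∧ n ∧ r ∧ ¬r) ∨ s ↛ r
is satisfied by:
  {n: True, m: True, s: True, r: False}
  {r: True, n: True, m: True, s: True}
  {m: True, s: True, r: False, n: False}
  {r: True, m: True, s: True, n: False}
  {m: True, n: True, r: False, s: False}
  {r: True, m: True, n: True, s: False}
  {m: True, r: True, n: False, s: False}
  {n: True, s: True, r: False, m: False}
  {r: True, n: True, s: True, m: False}
  {s: True, n: False, m: False, r: False}


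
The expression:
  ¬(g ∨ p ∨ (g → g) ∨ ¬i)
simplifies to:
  False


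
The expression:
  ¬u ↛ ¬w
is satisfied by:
  {w: True, u: False}


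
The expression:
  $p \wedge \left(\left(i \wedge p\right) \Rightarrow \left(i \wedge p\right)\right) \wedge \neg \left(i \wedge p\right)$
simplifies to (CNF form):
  $p \wedge \neg i$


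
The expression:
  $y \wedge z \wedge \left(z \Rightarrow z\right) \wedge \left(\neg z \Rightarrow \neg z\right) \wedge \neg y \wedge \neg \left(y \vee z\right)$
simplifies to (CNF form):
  $\text{False}$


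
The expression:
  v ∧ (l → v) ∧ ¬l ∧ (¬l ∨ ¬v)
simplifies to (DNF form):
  v ∧ ¬l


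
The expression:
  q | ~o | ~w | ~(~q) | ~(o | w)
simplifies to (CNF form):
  q | ~o | ~w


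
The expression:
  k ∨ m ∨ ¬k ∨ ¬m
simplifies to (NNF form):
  True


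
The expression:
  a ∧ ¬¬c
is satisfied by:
  {a: True, c: True}


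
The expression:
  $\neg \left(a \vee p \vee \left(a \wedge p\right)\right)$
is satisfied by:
  {p: False, a: False}


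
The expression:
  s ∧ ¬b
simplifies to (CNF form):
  s ∧ ¬b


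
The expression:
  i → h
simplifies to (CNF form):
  h ∨ ¬i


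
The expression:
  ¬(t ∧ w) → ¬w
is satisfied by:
  {t: True, w: False}
  {w: False, t: False}
  {w: True, t: True}


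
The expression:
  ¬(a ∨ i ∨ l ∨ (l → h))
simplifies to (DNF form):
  False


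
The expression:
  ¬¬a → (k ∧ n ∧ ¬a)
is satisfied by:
  {a: False}


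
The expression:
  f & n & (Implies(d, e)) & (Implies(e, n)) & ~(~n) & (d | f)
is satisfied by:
  {e: True, f: True, n: True, d: False}
  {f: True, n: True, e: False, d: False}
  {d: True, e: True, f: True, n: True}


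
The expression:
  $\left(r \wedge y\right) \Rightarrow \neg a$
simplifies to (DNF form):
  $\neg a \vee \neg r \vee \neg y$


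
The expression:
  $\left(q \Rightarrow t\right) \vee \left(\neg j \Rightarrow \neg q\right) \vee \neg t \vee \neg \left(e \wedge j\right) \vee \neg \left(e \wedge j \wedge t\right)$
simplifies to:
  $\text{True}$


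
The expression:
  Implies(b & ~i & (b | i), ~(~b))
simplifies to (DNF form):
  True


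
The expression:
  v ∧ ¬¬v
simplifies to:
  v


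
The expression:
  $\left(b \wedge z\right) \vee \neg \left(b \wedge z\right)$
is always true.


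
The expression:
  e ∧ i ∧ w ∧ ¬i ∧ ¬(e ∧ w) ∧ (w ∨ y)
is never true.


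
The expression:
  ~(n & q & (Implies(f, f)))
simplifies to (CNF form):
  ~n | ~q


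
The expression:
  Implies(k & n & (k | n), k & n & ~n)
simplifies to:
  ~k | ~n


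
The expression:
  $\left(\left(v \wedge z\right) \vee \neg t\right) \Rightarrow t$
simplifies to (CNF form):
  $t$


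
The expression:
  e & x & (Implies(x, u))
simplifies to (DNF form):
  e & u & x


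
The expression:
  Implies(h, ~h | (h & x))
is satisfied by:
  {x: True, h: False}
  {h: False, x: False}
  {h: True, x: True}


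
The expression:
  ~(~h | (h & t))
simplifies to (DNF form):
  h & ~t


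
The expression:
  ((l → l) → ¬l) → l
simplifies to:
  l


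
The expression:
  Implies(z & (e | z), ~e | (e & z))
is always true.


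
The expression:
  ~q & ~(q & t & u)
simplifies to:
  ~q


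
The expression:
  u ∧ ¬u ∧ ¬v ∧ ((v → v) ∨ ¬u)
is never true.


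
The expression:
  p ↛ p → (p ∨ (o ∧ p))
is always true.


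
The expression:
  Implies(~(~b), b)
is always true.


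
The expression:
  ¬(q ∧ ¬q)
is always true.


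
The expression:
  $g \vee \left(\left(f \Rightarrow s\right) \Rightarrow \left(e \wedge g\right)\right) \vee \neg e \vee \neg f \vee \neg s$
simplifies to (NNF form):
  $g \vee \neg e \vee \neg f \vee \neg s$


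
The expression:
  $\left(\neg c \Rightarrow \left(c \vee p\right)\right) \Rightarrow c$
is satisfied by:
  {c: True, p: False}
  {p: False, c: False}
  {p: True, c: True}


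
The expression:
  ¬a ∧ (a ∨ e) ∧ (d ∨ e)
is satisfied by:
  {e: True, a: False}


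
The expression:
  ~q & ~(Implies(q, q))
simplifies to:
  False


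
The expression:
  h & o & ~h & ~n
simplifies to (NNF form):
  False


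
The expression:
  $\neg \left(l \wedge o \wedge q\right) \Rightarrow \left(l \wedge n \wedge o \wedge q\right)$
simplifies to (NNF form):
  $l \wedge o \wedge q$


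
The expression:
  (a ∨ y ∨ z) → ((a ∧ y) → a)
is always true.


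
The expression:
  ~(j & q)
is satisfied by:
  {q: False, j: False}
  {j: True, q: False}
  {q: True, j: False}


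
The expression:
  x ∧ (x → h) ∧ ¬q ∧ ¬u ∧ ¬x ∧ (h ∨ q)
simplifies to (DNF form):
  False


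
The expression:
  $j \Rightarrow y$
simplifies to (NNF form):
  $y \vee \neg j$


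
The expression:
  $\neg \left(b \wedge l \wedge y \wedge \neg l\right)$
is always true.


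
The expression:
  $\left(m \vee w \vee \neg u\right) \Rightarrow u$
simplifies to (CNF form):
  $u$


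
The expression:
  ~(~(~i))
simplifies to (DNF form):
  ~i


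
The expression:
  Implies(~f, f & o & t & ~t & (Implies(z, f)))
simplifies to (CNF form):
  f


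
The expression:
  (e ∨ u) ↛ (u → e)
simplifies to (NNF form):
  u ∧ ¬e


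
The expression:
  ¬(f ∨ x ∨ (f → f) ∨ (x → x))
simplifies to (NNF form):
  False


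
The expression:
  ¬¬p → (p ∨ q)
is always true.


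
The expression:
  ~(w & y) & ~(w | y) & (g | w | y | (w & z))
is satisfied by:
  {g: True, y: False, w: False}


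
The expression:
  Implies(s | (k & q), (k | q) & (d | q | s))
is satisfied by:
  {k: True, q: True, s: False}
  {k: True, s: False, q: False}
  {q: True, s: False, k: False}
  {q: False, s: False, k: False}
  {k: True, q: True, s: True}
  {k: True, s: True, q: False}
  {q: True, s: True, k: False}


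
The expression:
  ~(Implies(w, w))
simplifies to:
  False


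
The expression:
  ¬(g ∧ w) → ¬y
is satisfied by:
  {w: True, g: True, y: False}
  {w: True, g: False, y: False}
  {g: True, w: False, y: False}
  {w: False, g: False, y: False}
  {y: True, w: True, g: True}


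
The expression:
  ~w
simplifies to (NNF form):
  ~w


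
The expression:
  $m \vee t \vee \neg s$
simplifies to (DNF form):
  $m \vee t \vee \neg s$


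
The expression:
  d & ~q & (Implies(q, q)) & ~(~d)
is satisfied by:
  {d: True, q: False}


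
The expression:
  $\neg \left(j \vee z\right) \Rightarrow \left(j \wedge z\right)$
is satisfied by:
  {z: True, j: True}
  {z: True, j: False}
  {j: True, z: False}


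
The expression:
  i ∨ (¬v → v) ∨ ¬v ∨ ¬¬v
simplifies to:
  True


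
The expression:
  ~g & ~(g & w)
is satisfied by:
  {g: False}


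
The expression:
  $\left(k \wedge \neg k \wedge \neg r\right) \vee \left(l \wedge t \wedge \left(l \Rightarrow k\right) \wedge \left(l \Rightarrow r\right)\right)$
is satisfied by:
  {t: True, r: True, k: True, l: True}


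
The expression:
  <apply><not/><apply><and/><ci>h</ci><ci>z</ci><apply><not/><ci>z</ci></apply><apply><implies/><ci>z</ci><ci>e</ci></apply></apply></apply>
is always true.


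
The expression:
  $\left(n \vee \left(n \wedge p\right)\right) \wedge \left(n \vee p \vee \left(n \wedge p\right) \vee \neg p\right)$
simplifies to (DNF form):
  $n$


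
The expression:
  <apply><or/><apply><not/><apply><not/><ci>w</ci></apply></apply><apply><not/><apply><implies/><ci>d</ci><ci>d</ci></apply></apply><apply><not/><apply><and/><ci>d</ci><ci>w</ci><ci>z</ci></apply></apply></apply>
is always true.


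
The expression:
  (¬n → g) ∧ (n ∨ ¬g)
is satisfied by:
  {n: True}


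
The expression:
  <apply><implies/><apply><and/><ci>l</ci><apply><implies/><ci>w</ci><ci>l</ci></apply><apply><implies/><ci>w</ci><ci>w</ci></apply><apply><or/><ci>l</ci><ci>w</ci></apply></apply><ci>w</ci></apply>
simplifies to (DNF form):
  <apply><or/><ci>w</ci><apply><not/><ci>l</ci></apply></apply>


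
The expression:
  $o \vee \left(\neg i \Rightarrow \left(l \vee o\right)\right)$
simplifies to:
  $i \vee l \vee o$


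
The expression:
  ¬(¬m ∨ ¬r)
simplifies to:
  m ∧ r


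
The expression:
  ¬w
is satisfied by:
  {w: False}


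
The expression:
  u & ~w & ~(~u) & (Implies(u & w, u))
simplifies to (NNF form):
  u & ~w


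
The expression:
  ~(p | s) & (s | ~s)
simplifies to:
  ~p & ~s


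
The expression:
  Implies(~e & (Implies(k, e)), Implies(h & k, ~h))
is always true.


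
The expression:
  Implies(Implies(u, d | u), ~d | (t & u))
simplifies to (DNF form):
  ~d | (t & u)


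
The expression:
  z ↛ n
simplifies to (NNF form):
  z ∧ ¬n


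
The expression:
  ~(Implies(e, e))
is never true.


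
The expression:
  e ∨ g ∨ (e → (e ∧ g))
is always true.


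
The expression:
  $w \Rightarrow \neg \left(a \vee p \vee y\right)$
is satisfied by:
  {p: False, y: False, w: False, a: False}
  {a: True, p: False, y: False, w: False}
  {y: True, a: False, p: False, w: False}
  {a: True, y: True, p: False, w: False}
  {p: True, a: False, y: False, w: False}
  {a: True, p: True, y: False, w: False}
  {y: True, p: True, a: False, w: False}
  {a: True, y: True, p: True, w: False}
  {w: True, a: False, p: False, y: False}


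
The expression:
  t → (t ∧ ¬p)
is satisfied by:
  {p: False, t: False}
  {t: True, p: False}
  {p: True, t: False}


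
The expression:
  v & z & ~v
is never true.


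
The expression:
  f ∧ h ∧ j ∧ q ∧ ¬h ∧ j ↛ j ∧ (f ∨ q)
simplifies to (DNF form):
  False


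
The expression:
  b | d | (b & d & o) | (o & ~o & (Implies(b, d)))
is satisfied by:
  {b: True, d: True}
  {b: True, d: False}
  {d: True, b: False}


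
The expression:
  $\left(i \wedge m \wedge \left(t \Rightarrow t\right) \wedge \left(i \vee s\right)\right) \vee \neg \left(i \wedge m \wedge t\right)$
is always true.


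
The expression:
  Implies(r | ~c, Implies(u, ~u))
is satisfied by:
  {c: True, u: False, r: False}
  {c: False, u: False, r: False}
  {r: True, c: True, u: False}
  {r: True, c: False, u: False}
  {u: True, c: True, r: False}


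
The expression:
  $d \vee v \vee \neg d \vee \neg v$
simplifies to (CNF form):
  $\text{True}$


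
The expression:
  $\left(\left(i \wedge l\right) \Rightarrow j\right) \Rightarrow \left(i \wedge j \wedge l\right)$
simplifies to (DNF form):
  $i \wedge l$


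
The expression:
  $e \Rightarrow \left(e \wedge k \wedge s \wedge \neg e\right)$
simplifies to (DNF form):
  $\neg e$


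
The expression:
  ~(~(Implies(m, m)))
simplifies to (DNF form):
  True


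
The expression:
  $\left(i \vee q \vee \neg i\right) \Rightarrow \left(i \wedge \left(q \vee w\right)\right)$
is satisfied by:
  {i: True, q: True, w: True}
  {i: True, q: True, w: False}
  {i: True, w: True, q: False}


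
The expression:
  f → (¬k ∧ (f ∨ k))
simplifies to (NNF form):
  ¬f ∨ ¬k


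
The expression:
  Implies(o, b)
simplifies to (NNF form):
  b | ~o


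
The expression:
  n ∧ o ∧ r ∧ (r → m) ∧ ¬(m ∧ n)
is never true.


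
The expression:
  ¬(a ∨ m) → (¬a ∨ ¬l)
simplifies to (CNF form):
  True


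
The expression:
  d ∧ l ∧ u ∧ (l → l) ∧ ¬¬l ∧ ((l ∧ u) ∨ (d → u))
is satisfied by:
  {u: True, d: True, l: True}


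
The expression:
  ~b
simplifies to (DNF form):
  ~b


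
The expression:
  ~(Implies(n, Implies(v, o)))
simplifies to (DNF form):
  n & v & ~o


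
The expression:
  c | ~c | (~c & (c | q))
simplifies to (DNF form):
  True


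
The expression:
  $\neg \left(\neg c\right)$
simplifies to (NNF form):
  $c$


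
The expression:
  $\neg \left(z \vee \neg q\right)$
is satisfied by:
  {q: True, z: False}


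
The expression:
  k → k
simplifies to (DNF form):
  True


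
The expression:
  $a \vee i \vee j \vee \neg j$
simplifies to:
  $\text{True}$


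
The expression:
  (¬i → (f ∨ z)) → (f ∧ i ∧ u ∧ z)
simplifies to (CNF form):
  (f ∨ ¬z) ∧ (i ∨ ¬f) ∧ (u ∨ ¬z) ∧ (z ∨ ¬i)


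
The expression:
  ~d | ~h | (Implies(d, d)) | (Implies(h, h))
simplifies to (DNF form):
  True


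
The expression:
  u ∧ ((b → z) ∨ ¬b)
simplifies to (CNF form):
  u ∧ (z ∨ ¬b)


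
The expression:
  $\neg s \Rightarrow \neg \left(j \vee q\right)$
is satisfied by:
  {s: True, q: False, j: False}
  {j: True, s: True, q: False}
  {s: True, q: True, j: False}
  {j: True, s: True, q: True}
  {j: False, q: False, s: False}


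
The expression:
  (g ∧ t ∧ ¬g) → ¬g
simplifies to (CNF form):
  True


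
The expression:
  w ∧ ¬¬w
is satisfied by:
  {w: True}


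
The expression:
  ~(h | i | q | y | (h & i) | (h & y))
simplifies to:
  ~h & ~i & ~q & ~y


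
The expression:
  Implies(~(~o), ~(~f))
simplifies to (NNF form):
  f | ~o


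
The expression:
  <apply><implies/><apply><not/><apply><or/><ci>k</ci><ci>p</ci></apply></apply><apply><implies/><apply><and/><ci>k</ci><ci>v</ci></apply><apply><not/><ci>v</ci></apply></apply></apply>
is always true.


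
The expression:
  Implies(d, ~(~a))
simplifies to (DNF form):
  a | ~d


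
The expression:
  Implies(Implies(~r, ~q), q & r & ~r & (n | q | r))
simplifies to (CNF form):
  q & ~r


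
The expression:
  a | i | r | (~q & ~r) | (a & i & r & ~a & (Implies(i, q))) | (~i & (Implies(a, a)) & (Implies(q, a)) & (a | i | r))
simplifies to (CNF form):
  a | i | r | ~q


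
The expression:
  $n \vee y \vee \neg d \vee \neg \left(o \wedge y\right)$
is always true.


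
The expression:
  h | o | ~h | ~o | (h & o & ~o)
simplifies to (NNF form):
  True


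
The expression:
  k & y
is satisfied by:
  {y: True, k: True}


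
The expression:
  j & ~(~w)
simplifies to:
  j & w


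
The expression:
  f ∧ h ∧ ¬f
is never true.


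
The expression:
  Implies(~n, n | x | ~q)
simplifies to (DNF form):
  n | x | ~q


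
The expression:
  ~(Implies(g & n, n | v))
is never true.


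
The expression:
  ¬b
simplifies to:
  ¬b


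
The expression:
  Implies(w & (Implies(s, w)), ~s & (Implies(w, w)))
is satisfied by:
  {s: False, w: False}
  {w: True, s: False}
  {s: True, w: False}


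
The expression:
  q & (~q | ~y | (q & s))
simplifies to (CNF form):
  q & (s | ~y)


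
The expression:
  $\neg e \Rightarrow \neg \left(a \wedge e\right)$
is always true.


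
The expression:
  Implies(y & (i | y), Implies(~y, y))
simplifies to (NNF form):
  True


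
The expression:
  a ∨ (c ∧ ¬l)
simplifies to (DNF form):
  a ∨ (c ∧ ¬l)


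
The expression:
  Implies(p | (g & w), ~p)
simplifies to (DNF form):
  ~p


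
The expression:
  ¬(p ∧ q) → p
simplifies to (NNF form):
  p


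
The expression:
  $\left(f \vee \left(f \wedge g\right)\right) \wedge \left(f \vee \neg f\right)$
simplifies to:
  $f$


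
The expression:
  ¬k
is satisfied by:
  {k: False}


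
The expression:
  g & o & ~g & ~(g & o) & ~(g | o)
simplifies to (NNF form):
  False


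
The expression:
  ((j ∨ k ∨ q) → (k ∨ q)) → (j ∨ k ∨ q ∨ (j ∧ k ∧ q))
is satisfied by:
  {k: True, q: True, j: True}
  {k: True, q: True, j: False}
  {k: True, j: True, q: False}
  {k: True, j: False, q: False}
  {q: True, j: True, k: False}
  {q: True, j: False, k: False}
  {j: True, q: False, k: False}


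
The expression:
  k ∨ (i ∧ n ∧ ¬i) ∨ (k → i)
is always true.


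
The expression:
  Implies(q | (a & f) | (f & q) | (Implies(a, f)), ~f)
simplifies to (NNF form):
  ~f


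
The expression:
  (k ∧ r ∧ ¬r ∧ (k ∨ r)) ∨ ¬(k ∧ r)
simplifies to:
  ¬k ∨ ¬r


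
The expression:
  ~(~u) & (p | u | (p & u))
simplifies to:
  u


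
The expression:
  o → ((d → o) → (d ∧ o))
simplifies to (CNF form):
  d ∨ ¬o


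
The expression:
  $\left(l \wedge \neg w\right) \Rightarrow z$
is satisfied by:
  {z: True, w: True, l: False}
  {z: True, l: False, w: False}
  {w: True, l: False, z: False}
  {w: False, l: False, z: False}
  {z: True, w: True, l: True}
  {z: True, l: True, w: False}
  {w: True, l: True, z: False}


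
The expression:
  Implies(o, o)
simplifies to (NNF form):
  True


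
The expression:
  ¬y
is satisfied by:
  {y: False}


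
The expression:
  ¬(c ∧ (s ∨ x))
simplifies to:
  (¬s ∧ ¬x) ∨ ¬c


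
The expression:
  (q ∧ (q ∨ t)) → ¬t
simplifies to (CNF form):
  ¬q ∨ ¬t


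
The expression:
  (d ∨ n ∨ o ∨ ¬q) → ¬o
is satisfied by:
  {o: False}


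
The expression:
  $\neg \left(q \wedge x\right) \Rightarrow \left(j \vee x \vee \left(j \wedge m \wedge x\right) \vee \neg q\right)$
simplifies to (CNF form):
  $j \vee x \vee \neg q$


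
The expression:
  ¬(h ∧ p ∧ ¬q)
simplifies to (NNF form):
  q ∨ ¬h ∨ ¬p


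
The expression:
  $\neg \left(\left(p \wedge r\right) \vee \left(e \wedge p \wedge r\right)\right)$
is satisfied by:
  {p: False, r: False}
  {r: True, p: False}
  {p: True, r: False}


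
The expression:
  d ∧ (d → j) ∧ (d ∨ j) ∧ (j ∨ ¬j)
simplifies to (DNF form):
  d ∧ j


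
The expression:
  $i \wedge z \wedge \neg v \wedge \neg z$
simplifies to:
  $\text{False}$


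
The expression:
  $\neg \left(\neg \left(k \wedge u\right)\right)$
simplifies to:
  $k \wedge u$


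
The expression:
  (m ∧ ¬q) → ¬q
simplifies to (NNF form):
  True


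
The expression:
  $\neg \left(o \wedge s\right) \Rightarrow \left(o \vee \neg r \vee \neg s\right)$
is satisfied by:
  {o: True, s: False, r: False}
  {s: False, r: False, o: False}
  {r: True, o: True, s: False}
  {r: True, s: False, o: False}
  {o: True, s: True, r: False}
  {s: True, o: False, r: False}
  {r: True, s: True, o: True}


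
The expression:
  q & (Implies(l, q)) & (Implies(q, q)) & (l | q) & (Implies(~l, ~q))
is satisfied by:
  {q: True, l: True}


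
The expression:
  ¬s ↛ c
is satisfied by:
  {c: False, s: False}


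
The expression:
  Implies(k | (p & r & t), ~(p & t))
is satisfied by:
  {r: False, p: False, t: False, k: False}
  {k: True, r: False, p: False, t: False}
  {r: True, k: False, p: False, t: False}
  {k: True, r: True, p: False, t: False}
  {t: True, k: False, r: False, p: False}
  {t: True, k: True, r: False, p: False}
  {t: True, r: True, k: False, p: False}
  {t: True, k: True, r: True, p: False}
  {p: True, t: False, r: False, k: False}
  {p: True, k: True, t: False, r: False}
  {p: True, r: True, t: False, k: False}
  {k: True, p: True, r: True, t: False}
  {p: True, t: True, k: False, r: False}


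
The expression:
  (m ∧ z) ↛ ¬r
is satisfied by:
  {r: True, m: True, z: True}


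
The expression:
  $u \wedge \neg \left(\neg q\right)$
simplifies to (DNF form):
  $q \wedge u$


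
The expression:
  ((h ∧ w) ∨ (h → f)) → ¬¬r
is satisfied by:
  {r: True, h: True, f: False, w: False}
  {r: True, h: False, f: False, w: False}
  {r: True, w: True, h: True, f: False}
  {r: True, w: True, h: False, f: False}
  {r: True, f: True, h: True, w: False}
  {r: True, f: True, h: False, w: False}
  {r: True, f: True, w: True, h: True}
  {r: True, f: True, w: True, h: False}
  {h: True, r: False, f: False, w: False}


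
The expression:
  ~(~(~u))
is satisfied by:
  {u: False}


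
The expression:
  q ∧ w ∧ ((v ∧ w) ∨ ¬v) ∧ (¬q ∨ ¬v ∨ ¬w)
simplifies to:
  q ∧ w ∧ ¬v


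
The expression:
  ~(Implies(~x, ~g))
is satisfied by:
  {g: True, x: False}


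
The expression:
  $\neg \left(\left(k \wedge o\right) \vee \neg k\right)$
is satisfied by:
  {k: True, o: False}


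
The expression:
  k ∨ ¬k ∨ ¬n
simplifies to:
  True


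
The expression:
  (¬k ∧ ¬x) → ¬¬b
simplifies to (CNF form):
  b ∨ k ∨ x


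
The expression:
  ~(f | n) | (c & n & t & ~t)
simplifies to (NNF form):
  ~f & ~n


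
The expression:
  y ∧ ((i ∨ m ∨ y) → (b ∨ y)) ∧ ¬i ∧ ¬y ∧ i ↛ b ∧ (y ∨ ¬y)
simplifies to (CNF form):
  False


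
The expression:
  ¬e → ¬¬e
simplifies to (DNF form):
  e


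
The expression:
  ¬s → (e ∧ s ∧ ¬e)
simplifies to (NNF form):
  s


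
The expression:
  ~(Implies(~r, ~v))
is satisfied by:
  {v: True, r: False}


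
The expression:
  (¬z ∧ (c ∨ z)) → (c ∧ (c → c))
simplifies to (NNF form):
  True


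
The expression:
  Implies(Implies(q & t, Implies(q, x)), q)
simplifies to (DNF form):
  q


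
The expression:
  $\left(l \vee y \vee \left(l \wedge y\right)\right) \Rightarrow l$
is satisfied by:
  {l: True, y: False}
  {y: False, l: False}
  {y: True, l: True}


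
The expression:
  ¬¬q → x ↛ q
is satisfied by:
  {q: False}


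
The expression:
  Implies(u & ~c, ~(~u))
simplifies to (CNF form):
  True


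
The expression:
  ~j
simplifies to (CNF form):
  ~j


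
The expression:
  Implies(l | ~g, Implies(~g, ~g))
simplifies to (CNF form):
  True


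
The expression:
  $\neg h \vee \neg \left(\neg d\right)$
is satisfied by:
  {d: True, h: False}
  {h: False, d: False}
  {h: True, d: True}


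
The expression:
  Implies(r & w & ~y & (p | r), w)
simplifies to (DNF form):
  True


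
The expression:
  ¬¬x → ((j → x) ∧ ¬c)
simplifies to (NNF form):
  ¬c ∨ ¬x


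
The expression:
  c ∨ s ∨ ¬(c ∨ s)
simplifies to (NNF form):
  True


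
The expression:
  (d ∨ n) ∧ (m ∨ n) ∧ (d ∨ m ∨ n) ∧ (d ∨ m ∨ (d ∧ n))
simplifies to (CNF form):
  (d ∨ m) ∧ (d ∨ n) ∧ (m ∨ n) ∧ (d ∨ m ∨ n)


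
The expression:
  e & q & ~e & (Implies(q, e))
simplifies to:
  False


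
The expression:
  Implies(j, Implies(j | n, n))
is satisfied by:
  {n: True, j: False}
  {j: False, n: False}
  {j: True, n: True}


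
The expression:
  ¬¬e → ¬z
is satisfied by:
  {e: False, z: False}
  {z: True, e: False}
  {e: True, z: False}


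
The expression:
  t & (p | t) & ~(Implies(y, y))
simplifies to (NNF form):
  False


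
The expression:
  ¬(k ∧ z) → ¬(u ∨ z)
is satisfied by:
  {k: True, u: False, z: False}
  {u: False, z: False, k: False}
  {k: True, z: True, u: False}
  {k: True, u: True, z: True}


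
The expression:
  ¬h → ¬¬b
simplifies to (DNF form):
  b ∨ h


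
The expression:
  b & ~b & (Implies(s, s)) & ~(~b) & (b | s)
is never true.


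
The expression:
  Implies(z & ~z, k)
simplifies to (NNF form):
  True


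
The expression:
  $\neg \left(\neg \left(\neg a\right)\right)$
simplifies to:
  $\neg a$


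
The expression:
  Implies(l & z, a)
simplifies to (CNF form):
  a | ~l | ~z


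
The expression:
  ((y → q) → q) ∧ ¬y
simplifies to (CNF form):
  q ∧ ¬y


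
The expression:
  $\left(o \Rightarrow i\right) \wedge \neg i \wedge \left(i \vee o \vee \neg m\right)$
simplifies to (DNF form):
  $\neg i \wedge \neg m \wedge \neg o$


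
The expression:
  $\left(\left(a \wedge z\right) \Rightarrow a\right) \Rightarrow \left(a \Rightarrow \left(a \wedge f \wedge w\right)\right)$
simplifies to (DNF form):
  $\left(f \wedge w\right) \vee \neg a$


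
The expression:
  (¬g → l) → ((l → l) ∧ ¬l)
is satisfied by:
  {l: False}


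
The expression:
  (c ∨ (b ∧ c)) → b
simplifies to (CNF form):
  b ∨ ¬c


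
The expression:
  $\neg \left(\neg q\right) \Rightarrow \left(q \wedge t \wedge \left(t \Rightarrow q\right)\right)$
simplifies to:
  $t \vee \neg q$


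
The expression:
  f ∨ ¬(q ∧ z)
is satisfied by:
  {f: True, q: False, z: False}
  {f: False, q: False, z: False}
  {z: True, f: True, q: False}
  {z: True, f: False, q: False}
  {q: True, f: True, z: False}
  {q: True, f: False, z: False}
  {q: True, z: True, f: True}


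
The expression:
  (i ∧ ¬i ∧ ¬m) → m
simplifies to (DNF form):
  True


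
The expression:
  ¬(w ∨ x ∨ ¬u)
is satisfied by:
  {u: True, x: False, w: False}


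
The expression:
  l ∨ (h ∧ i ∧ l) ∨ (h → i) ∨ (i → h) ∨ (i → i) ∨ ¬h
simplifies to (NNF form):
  True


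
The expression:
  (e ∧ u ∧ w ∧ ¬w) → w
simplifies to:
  True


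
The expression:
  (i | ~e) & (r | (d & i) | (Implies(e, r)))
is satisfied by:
  {i: True, d: True, r: True, e: False}
  {i: True, d: True, r: False, e: False}
  {i: True, r: True, d: False, e: False}
  {i: True, r: False, d: False, e: False}
  {d: True, r: True, i: False, e: False}
  {d: True, i: False, r: False, e: False}
  {d: False, r: True, i: False, e: False}
  {d: False, i: False, r: False, e: False}
  {i: True, e: True, d: True, r: True}
  {i: True, e: True, d: True, r: False}
  {i: True, e: True, r: True, d: False}
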